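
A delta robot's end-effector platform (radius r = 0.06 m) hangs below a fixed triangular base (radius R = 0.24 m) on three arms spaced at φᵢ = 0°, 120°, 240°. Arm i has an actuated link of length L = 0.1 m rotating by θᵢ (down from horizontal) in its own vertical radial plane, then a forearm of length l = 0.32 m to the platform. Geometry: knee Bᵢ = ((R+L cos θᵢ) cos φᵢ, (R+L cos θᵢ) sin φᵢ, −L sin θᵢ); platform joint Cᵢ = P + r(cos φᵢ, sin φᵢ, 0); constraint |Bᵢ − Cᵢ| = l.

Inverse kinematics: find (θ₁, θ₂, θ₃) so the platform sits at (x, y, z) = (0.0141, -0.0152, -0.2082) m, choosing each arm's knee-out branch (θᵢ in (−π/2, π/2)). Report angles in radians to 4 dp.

θ₁ = 0.2613, θ₂ = 0.6104, θ₃ = 0.3493

arm 1 (φ=0.0°): x'=0.0141, y'=-0.0152
  A cos θ + B sin θ = C:  0.1659·cos θ + -0.2082·sin θ = 0.1065
  √(A²+B²)=0.2662;  θ1 = -0.8980+1.1592 ≈ 0.2613
rotate P by −φ2: (-0.0202, -0.0046, -0.2082)
  A cos θ + B sin θ = C:  0.2002·cos θ + -0.2082·sin θ = 0.0447
  θ2 = atan2(B,A) + arccos(C/0.2888) = 0.6104
φ3=240.0° → target in arm frame (0.0061, 0.0198)
  e−x'=0.1739;  (l²−L²−(e−x')²−y'²−z²)/2L = 0.0921
  γ=atan2(-0.2082,0.1739)=-0.8750;  ψ=arccos(0.3396)=1.2243;  θ3=γ+ψ≈0.3493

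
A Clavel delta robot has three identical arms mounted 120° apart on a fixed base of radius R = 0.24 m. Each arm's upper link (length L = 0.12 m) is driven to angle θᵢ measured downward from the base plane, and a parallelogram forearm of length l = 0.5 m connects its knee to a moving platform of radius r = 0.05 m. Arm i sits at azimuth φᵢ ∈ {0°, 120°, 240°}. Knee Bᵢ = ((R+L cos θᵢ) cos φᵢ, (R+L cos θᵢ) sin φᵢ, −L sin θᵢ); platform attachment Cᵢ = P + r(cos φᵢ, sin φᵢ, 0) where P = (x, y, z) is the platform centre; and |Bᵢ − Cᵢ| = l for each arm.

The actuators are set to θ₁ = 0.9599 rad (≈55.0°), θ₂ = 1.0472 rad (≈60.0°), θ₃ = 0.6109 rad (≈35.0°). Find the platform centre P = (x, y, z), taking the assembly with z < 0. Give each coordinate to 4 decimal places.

arm 1 at φ=0.0°: e+L cos θ1 = 0.2588;  centre 1 = (0.2588, 0.0000, -0.0983)
arm 2 at φ=120.0°: e+L cos θ2 = 0.2500;  centre 2 = (-0.1250, 0.2165, -0.1039)
φ3=240.0°: virtual centre (-0.1441, -0.2497, -0.0688), radius l
|centre ₂|²−|centre ₁|² = -0.0034;  |centre ₃|²−|centre ₁|² = 0.0112
linear system: -0.7677x+0.4330y = -0.0034−-0.0113z; -0.8060x+-0.4993y = 0.0112−0.0589z
det = 0.7323;  x = -0.0043+0.0272z,  y = -0.0154+0.0742z
into |P−centre ₁|² = l²: 1.0062z² + 0.1800z + -0.1708 = 0;  Δ = 0.7200;  z = -0.5111 or 0.3322 → z<0 root = -0.5111
x = -0.0182, y = -0.0533

(-0.0182, -0.0533, -0.5111)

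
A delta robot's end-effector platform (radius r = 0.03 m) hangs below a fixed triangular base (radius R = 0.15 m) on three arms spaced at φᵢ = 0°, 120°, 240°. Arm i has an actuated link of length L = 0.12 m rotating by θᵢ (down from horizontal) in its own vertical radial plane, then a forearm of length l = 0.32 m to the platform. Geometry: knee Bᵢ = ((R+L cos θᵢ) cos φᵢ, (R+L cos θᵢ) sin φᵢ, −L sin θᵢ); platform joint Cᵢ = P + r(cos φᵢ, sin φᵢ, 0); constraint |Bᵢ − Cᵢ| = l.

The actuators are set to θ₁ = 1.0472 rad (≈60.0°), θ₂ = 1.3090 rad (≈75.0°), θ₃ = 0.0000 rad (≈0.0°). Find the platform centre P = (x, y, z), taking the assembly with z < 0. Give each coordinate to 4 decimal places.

centre 1 = (0.1800·cos0.0°, 0.1800·sin0.0°, -0.1039) = (0.1800, 0.0000, -0.1039)
centre 2 = (0.1511·cos120.0°, 0.1511·sin120.0°, -0.1159) = (-0.0755, 0.1308, -0.1159)
arm 3 at φ=240.0°: (R−r)+L cos θ3 = 0.2400;  centre 3 = (-0.1200, -0.2078, 0.0000)
|centre ₂|²−|centre ₁|² = -0.0069;  |centre ₃|²−|centre ₁|² = 0.0144
plane₁₂: -0.5111x+0.2616y+-0.0240z = -0.0069
det = 0.3694;  x = -0.0024+0.1202z,  y = -0.0312+0.3265z
quadratic in z: (1.1210)z²+(0.1436)z+(-0.0574)=0, √Δ=0.5271 → z ∈ {-0.2992, 0.1710}; z = -0.2992 (taking z<0)
x = -0.0383, y = -0.1289

(-0.0383, -0.1289, -0.2992)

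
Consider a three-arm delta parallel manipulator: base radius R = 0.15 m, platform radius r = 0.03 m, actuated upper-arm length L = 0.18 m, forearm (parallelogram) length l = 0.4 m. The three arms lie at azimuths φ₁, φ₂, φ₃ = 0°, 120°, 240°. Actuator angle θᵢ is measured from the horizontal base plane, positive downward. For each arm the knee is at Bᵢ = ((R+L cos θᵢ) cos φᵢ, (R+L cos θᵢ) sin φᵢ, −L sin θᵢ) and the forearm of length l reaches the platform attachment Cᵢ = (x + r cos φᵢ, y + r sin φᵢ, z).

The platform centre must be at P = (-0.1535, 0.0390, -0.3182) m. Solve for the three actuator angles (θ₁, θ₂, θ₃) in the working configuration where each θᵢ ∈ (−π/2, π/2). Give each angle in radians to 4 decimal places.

φ1=0.0° → target in arm frame (-0.1535, 0.0390)
  A cos θ + B sin θ = C:  0.2735·cos θ + -0.3182·sin θ = -0.1388
  √(A²+B²)=0.4196;  θ1 = -0.8608+1.9080 ≈ 1.0472
φ2=120.0° → target in arm frame (0.1105, 0.1134)
  A cos θ + B sin θ = C:  0.0095·cos θ + -0.3182·sin θ = 0.0372
  θ2 = atan2(B,A) + arccos(C/0.3183) = -0.0874
arm 3 (φ=240.0°): x'=0.0430, y'=-0.1524
  A cos θ + B sin θ = C:  0.0770·cos θ + -0.3182·sin θ = -0.0078
  θ3 = atan2(B,A) + arccos(C/0.3274) = 0.2614

θ₁ = 1.0472, θ₂ = -0.0874, θ₃ = 0.2614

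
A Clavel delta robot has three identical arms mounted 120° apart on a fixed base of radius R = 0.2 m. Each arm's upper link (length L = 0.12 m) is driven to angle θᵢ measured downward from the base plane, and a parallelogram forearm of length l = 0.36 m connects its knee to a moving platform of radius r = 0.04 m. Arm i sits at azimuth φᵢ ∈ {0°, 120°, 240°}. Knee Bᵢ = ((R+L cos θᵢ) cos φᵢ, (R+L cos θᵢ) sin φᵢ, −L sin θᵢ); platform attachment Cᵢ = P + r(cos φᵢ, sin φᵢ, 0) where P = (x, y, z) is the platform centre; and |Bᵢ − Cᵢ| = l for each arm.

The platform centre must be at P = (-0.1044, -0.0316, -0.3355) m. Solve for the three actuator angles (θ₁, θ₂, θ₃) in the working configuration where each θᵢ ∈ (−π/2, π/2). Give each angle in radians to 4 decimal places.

θ₁ = 1.3961, θ₂ = 0.6982, θ₃ = 0.3490

φ1=0.0° → target in arm frame (-0.1044, -0.0316)
  A cos θ + B sin θ = C:  0.2644·cos θ + -0.3355·sin θ = -0.2844
  γ=atan2(-0.3355,0.2644)=-0.9034;  ψ=arccos(-0.6659)=2.2995;  θ1=γ+ψ≈1.3961
rotate P by −φ2: (0.0248, 0.1062, -0.3355)
  A=0.1352, B=-0.3355, C=(l²−L²−A²−y'²−z²)/(2L)=-0.1121
  √(A²+B²)=0.3617;  θ2 = -1.1878+1.8860 ≈ 0.6982
rotate P by −φ3: (0.0796, -0.0746, -0.3355)
  A cos θ + B sin θ = C:  0.0804·cos θ + -0.3355·sin θ = -0.0392
  γ=atan2(-0.3355,0.0804)=-1.3355;  ψ=arccos(-0.1135)=1.6845;  θ3=γ+ψ≈0.3490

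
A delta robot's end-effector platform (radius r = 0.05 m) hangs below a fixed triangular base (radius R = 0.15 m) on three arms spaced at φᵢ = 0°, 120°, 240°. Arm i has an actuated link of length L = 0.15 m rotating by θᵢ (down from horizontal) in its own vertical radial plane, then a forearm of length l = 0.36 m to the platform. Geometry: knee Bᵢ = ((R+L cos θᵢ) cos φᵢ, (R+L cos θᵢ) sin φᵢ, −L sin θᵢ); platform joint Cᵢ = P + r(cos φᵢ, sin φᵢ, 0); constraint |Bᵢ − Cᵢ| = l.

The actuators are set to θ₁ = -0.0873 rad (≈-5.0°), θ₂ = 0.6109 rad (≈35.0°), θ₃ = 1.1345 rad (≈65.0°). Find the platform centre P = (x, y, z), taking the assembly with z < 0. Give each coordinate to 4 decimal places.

(0.1368, 0.0777, -0.3199)

φ1=0.0°: virtual centre (0.2494, 0.0000, 0.0131), radius l
S2 = (0.2229·cos120.0°, 0.2229·sin120.0°, -0.0860) = (-0.1114, 0.1930, -0.0860)
arm 3 at φ=240.0°: e+L cos θ3 = 0.1634;  S3 = (-0.0817, -0.1415, -0.1359)
eliminate P² terms by subtracting sphere 1 from 2 and 3
linear system: -0.7217x+0.3860y = -0.0053−-0.1982z; -0.6622x+-0.2830y = -0.0172−-0.2981z
det = 0.4599;  x = 0.0177+-0.3722z,  y = 0.0194+-0.1823z
into |P−S₁|² = l²: 1.1717z² + 0.1393z + -0.0754 = 0;  Δ = 0.3726;  z = -0.3199 or 0.2011 → z<0 root = -0.3199
x = 0.1368, y = 0.0777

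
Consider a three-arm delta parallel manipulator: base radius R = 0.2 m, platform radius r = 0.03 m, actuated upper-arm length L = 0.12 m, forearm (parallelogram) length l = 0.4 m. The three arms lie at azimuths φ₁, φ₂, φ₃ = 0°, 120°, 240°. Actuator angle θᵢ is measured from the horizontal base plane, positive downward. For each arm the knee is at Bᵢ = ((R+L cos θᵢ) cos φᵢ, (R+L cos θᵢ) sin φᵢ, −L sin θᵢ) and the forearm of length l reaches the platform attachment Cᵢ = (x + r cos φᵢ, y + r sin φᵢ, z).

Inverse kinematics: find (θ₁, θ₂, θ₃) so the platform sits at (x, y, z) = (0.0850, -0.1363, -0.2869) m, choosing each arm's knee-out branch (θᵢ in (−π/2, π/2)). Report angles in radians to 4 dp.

θ₁ = -0.2611, θ₂ = 1.3092, θ₃ = -0.1743

arm 1 (φ=0.0°): x'=0.0850, y'=-0.1363
  A=0.0850, B=-0.2869, C=(l²−L²−A²−y'²−z²)/(2L)=0.1562
  θ1 = atan2(B,A) + arccos(C/0.2992) = -0.2611
rotate P by −φ2: (-0.1605, -0.0055, -0.2869)
  A=0.3305, B=-0.2869, C=(l²−L²−A²−y'²−z²)/(2L)=-0.1917
  γ=atan2(-0.2869,0.3305)=-0.7148;  ψ=arccos(-0.4379)=2.0240;  θ2=γ+ψ≈1.3092
arm 3 (φ=240.0°): x'=0.0755, y'=0.1418
  e−x'=0.0945;  (l²−L²−(e−x')²−y'²−z²)/2L = 0.1428
  √(A²+B²)=0.3021;  θ3 = -1.2527+1.0784 ≈ -0.1743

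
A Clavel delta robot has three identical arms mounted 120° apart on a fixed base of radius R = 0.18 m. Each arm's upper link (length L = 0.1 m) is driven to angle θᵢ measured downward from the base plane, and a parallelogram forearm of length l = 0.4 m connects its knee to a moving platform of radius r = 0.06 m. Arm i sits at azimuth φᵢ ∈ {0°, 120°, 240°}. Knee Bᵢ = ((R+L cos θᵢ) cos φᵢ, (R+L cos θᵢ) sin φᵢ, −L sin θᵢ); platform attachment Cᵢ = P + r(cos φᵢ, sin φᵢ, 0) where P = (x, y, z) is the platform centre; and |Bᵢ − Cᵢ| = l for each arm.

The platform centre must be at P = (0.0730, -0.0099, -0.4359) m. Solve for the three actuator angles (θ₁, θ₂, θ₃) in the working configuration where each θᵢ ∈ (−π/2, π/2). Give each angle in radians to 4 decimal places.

θ₁ = 0.6110, θ₂ = 1.2221, θ₃ = 1.1349

rotate P by −φ1: (0.0730, -0.0099, -0.4359)
  A=0.0470, B=-0.4359, C=(l²−L²−A²−y'²−z²)/(2L)=-0.2116
  θ1 = atan2(B,A) + arccos(C/0.4384) = 0.6110
arm 2 (φ=120.0°): x'=-0.0451, y'=-0.0583
  A cos θ + B sin θ = C:  0.1651·cos θ + -0.4359·sin θ = -0.3533
  γ=atan2(-0.4359,0.1651)=-1.2088;  ψ=arccos(-0.7579)=2.4309;  θ2=γ+ψ≈1.2221
rotate P by −φ3: (-0.0279, 0.0682, -0.4359)
  e−x'=0.1479;  (l²−L²−(e−x')²−y'²−z²)/2L = -0.3327
  γ=atan2(-0.4359,0.1479)=-1.2436;  ψ=arccos(-0.7227)=2.3786;  θ3=γ+ψ≈1.1349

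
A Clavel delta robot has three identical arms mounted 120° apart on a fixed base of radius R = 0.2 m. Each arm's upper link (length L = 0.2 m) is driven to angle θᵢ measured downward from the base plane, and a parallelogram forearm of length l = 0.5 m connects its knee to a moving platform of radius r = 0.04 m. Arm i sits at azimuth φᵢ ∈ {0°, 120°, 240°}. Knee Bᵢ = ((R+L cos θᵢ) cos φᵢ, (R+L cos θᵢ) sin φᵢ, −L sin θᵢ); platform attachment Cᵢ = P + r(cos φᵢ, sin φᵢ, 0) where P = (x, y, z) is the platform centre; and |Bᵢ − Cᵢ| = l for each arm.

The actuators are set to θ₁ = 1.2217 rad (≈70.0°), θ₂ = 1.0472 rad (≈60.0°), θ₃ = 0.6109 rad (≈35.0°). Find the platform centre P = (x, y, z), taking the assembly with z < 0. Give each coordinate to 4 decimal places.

O1 = (0.2284·cos0.0°, 0.2284·sin0.0°, -0.1879) = (0.2284, 0.0000, -0.1879)
arm 2 at φ=120.0°: (R−r)+L cos θ2 = 0.2600;  O2 = (-0.1300, 0.2252, -0.1732)
arm 3 at φ=240.0°: (R−r)+L cos θ3 = 0.3238;  O3 = (-0.1619, -0.2804, -0.1147)
eliminate P² terms by subtracting sphere 1 from 2 and 3
plane₁₂: -0.7168x+0.4503y+0.0295z = 0.0101
det = 0.7536;  x = -0.0258+0.1094z,  y = -0.0186+0.1088z
into |P−O₁|² = l²: 1.0238z² + 0.3162z + -0.1497 = 0;  Δ = 0.7132;  z = -0.5668 or 0.2580 → z<0 root = -0.5668
x = -0.0878, y = -0.0802

(-0.0878, -0.0802, -0.5668)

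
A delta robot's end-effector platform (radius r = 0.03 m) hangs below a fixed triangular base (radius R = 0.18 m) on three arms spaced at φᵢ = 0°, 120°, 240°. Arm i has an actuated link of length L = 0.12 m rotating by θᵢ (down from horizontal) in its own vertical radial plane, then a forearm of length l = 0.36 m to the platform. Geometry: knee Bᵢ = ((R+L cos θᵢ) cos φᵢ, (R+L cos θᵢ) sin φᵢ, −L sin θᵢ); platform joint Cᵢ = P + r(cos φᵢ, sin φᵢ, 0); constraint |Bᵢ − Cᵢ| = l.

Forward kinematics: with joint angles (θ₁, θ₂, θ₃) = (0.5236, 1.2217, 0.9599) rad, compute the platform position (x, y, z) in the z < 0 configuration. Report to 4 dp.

(0.0685, -0.0294, -0.3672)

φ1=0.0°: virtual centre (0.2539, 0.0000, -0.0600), radius l
S2 = (0.1910·cos120.0°, 0.1910·sin120.0°, -0.1128) = (-0.0955, 0.1655, -0.1128)
φ3=240.0°: virtual centre (-0.1094, -0.1895, -0.0983), radius l
|S₂|²−|S₁|² = -0.0189;  |S₃|²−|S₁|² = -0.0105
plane₁₂: -0.6989x+0.3309y+-0.1055z = -0.0189
Cramer: x(z) = 0.0210-0.1293z;  y(z) = -0.0126+0.0458z
sphere 1 gives Az²+Bz+C=0 with A=1.0188, B=0.1791, C=-0.0716;  B²−4AC=0.3239;  roots -0.3672, 0.1914;  negative root z = -0.3672
x = 0.0685, y = -0.0294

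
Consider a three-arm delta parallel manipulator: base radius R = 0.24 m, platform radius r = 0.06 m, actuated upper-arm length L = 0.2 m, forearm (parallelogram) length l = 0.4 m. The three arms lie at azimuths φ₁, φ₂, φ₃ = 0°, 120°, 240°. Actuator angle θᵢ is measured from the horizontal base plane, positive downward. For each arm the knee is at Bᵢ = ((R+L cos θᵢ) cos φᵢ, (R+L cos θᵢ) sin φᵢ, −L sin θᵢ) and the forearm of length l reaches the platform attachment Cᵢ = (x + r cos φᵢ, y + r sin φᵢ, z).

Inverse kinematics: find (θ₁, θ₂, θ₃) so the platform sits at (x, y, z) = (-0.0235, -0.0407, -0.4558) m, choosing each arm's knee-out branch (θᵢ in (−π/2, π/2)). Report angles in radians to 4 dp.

θ₁ = 1.1344, θ₂ = 1.1344, θ₃ = 0.8725

arm 1 (φ=0.0°): x'=-0.0235, y'=-0.0407
  A=0.2035, B=-0.4558, C=(l²−L²−A²−y'²−z²)/(2L)=-0.3271
  θ1 = atan2(B,A) + arccos(C/0.4992) = 1.1344
arm 2 (φ=120.0°): x'=-0.0235, y'=0.0407
  e−x'=0.2035;  (l²−L²−(e−x')²−y'²−z²)/2L = -0.3271
  √(A²+B²)=0.4992;  θ2 = -1.1509+2.2852 ≈ 1.1344
rotate P by −φ3: (0.0470, 0.0000, -0.4558)
  A cos θ + B sin θ = C:  0.1330·cos θ + -0.4558·sin θ = -0.2636
  γ=atan2(-0.4558,0.1330)=-1.2869;  ψ=arccos(-0.5552)=2.1594;  θ3=γ+ψ≈0.8725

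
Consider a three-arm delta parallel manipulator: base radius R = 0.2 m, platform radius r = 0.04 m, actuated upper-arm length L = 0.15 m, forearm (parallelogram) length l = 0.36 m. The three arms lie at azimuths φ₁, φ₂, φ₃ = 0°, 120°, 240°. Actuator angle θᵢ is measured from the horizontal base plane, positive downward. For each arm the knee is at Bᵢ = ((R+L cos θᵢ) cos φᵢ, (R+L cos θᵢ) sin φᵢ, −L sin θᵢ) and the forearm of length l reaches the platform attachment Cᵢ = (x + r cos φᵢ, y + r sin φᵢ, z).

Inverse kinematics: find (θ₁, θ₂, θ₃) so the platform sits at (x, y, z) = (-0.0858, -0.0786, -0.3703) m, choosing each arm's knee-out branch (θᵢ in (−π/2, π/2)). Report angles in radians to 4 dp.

θ₁ = 1.3965, θ₂ = 1.1346, θ₃ = 0.4366

rotate P by −φ1: (-0.0858, -0.0786, -0.3703)
  A=0.2458, B=-0.3703, C=(l²−L²−A²−y'²−z²)/(2L)=-0.3221
  √(A²+B²)=0.4445;  θ1 = -0.9848+2.3813 ≈ 1.3965
rotate P by −φ2: (-0.0252, 0.1136, -0.3703)
  A cos θ + B sin θ = C:  0.1852·cos θ + -0.3703·sin θ = -0.2574
  γ=atan2(-0.3703,0.1852)=-1.1071;  ψ=arccos(-0.6217)=2.2417;  θ2=γ+ψ≈1.1346
rotate P by −φ3: (0.1110, -0.0350, -0.3703)
  A=0.0490, B=-0.3703, C=(l²−L²−A²−y'²−z²)/(2L)=-0.1122
  √(A²+B²)=0.3735;  θ3 = -1.4392+1.8758 ≈ 0.4366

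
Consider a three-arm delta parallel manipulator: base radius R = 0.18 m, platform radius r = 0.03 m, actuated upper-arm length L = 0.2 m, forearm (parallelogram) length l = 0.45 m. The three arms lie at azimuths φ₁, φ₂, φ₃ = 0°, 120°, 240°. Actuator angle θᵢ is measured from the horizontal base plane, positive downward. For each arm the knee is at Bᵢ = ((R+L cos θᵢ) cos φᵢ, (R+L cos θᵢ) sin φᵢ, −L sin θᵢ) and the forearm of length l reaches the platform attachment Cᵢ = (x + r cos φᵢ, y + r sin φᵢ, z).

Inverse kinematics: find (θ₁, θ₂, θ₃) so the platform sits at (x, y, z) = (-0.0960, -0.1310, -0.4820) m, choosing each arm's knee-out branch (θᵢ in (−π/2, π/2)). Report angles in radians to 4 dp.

φ1=0.0° → target in arm frame (-0.0960, -0.1310)
  A=0.2460, B=-0.4820, C=(l²−L²−A²−y'²−z²)/(2L)=-0.3688
  √(A²+B²)=0.5411;  θ1 = -1.0989+2.3205 ≈ 1.2216
φ2=120.0° → target in arm frame (-0.0654, 0.1486)
  A cos θ + B sin θ = C:  0.2154·cos θ + -0.4820·sin θ = -0.3458
  γ=atan2(-0.4820,0.2154)=-1.1504;  ψ=arccos(-0.6550)=2.2850;  θ2=γ+ψ≈1.1346
rotate P by −φ3: (0.1614, -0.0176, -0.4820)
  A=-0.0114, B=-0.4820, C=(l²−L²−A²−y'²−z²)/(2L)=-0.1757
  √(A²+B²)=0.4821;  θ3 = -1.5945+1.9437 ≈ 0.3492

θ₁ = 1.2216, θ₂ = 1.1346, θ₃ = 0.3492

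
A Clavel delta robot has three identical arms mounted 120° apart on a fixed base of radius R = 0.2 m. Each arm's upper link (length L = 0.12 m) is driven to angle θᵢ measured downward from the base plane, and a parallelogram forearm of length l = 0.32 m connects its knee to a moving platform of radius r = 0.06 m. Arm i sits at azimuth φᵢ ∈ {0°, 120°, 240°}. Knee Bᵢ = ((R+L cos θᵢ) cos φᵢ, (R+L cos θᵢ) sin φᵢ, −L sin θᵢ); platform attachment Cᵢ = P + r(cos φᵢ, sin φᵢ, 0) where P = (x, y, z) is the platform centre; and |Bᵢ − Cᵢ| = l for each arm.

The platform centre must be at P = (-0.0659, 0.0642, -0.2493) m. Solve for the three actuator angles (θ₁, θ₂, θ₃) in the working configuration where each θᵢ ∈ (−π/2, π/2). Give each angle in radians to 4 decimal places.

arm 1 (φ=0.0°): x'=-0.0659, y'=0.0642
  A cos θ + B sin θ = C:  0.2059·cos θ + -0.2493·sin θ = -0.0861
  γ=atan2(-0.2493,0.2059)=-0.8805;  ψ=arccos(-0.2663)=1.8404;  θ1=γ+ψ≈0.9599
φ2=120.0° → target in arm frame (0.0885, 0.0250)
  A=0.0515, B=-0.2493, C=(l²−L²−A²−y'²−z²)/(2L)=0.0941
  γ=atan2(-0.2493,0.0515)=-1.3673;  ψ=arccos(0.3696)=1.1922;  θ2=γ+ψ≈-0.1750
arm 3 (φ=240.0°): x'=-0.0226, y'=-0.0892
  e−x'=0.1626;  (l²−L²−(e−x')²−y'²−z²)/2L = -0.0357
  θ3 = atan2(B,A) + arccos(C/0.2977) = 0.6981

θ₁ = 0.9599, θ₂ = -0.1750, θ₃ = 0.6981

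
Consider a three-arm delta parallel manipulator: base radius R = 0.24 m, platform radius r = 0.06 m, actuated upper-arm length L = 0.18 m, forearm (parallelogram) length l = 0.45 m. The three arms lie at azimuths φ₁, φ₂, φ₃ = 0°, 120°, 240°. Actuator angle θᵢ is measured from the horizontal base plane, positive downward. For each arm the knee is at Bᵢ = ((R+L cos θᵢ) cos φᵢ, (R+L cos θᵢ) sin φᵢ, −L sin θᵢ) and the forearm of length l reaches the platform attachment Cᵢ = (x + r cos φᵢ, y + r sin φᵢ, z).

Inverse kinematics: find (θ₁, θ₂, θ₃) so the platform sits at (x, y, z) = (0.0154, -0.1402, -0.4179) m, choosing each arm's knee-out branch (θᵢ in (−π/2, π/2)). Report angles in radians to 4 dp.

φ1=0.0° → target in arm frame (0.0154, -0.1402)
  A cos θ + B sin θ = C:  0.1646·cos θ + -0.4179·sin θ = -0.1425
  √(A²+B²)=0.4491;  θ1 = -1.1956+1.8936 ≈ 0.6980
φ2=120.0° → target in arm frame (-0.1291, 0.0568)
  A cos θ + B sin θ = C:  0.3091·cos θ + -0.4179·sin θ = -0.2870
  γ=atan2(-0.4179,0.3091)=-0.9339;  ψ=arccos(-0.5521)=2.1557;  θ2=γ+ψ≈1.2218
rotate P by −φ3: (0.1137, 0.0834, -0.4179)
  e−x'=0.0663;  (l²−L²−(e−x')²−y'²−z²)/2L = -0.0442
  √(A²+B²)=0.4231;  θ3 = -1.4135+1.6753 ≈ 0.2618

θ₁ = 0.6980, θ₂ = 1.2218, θ₃ = 0.2618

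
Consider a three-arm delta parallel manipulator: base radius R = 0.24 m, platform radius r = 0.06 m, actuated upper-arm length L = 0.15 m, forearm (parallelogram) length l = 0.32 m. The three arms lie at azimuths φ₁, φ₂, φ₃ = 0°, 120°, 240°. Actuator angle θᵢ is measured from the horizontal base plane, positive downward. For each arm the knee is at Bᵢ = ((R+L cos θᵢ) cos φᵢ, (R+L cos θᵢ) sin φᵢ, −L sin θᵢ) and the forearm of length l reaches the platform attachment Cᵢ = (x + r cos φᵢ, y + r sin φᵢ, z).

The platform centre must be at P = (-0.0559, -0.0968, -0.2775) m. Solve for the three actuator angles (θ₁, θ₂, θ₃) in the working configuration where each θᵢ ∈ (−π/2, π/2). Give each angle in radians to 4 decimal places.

φ1=0.0° → target in arm frame (-0.0559, -0.0968)
  e−x'=0.2359;  (l²−L²−(e−x')²−y'²−z²)/2L = -0.2071
  θ1 = atan2(B,A) + arccos(C/0.3642) = 1.3093
φ2=120.0° → target in arm frame (-0.0559, 0.0968)
  A=0.2359, B=-0.2775, C=(l²−L²−A²−y'²−z²)/(2L)=-0.2071
  θ2 = atan2(B,A) + arccos(C/0.3642) = 1.3092
φ3=240.0° → target in arm frame (0.1118, 0.0000)
  A=0.0682, B=-0.2775, C=(l²−L²−A²−y'²−z²)/(2L)=-0.0059
  θ3 = atan2(B,A) + arccos(C/0.2858) = 0.2616

θ₁ = 1.3093, θ₂ = 1.3092, θ₃ = 0.2616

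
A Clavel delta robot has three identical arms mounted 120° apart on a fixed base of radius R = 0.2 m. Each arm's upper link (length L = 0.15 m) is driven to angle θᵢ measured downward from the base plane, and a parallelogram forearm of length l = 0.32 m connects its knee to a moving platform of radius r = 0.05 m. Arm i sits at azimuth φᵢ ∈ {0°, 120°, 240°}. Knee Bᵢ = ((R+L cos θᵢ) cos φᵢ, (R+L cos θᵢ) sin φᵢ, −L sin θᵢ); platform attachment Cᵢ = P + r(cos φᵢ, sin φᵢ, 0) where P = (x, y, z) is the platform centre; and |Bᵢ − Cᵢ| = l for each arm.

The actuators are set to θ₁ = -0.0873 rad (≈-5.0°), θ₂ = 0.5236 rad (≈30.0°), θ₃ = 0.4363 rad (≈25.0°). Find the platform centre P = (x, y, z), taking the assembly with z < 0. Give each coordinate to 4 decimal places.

φ1=0.0°: virtual centre (0.2994, 0.0000, 0.0131), radius l
arm 2 at φ=120.0°: e+L cos θ2 = 0.2799;  O2 = (-0.1400, 0.2424, -0.0750)
arm 3 at φ=240.0°: e+L cos θ3 = 0.2859;  O3 = (-0.1430, -0.2476, -0.0634)
|O₂|²−|O₁|² = -0.0059;  |O₃|²−|O₁|² = -0.0040
plane₁₂: -0.8788x+0.4848y+-0.1762z = -0.0059
Cramer: x(z) = 0.0056-0.1868z;  y(z) = -0.0019+0.0248z
sphere 1 gives Az²+Bz+C=0 with A=1.0355, B=0.0835, C=-0.0159;  B²−4AC=0.0728;  roots -0.1706, 0.0900;  negative root z = -0.1706
x = 0.0375, y = -0.0061

(0.0375, -0.0061, -0.1706)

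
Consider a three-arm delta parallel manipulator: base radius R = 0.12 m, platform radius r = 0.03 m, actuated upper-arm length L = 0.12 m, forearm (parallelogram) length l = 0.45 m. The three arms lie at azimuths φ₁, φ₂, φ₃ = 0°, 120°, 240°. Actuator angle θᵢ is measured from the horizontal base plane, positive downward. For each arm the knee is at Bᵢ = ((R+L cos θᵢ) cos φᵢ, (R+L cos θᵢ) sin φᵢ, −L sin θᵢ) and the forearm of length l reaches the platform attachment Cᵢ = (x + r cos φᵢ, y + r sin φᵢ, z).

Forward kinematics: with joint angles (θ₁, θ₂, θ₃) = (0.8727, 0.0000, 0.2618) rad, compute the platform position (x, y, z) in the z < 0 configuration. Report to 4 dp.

(-0.1331, 0.0369, -0.4251)

S1 = (0.1671·cos0.0°, 0.1671·sin0.0°, -0.0919) = (0.1671, 0.0000, -0.0919)
φ2=120.0°: virtual centre (-0.1050, 0.1819, 0.0000), radius l
S3 = (0.2059·cos240.0°, 0.2059·sin240.0°, -0.0311) = (-0.1030, -0.1783, -0.0311)
eliminate P² terms by subtracting sphere 1 from 2 and 3
linear system: -0.5443x+0.3637y = 0.0077−0.1839z; -0.5402x+-0.3566y = 0.0070−0.1217z
Cramer: x(z) = -0.0135+0.2812z;  y(z) = 0.0009-0.0846z
sphere 1 gives Az²+Bz+C=0 with A=1.0863, B=0.0821, C=-0.1614;  B²−4AC=0.7080;  roots -0.4251, 0.3495;  negative root z = -0.4251
x = -0.1331, y = 0.0369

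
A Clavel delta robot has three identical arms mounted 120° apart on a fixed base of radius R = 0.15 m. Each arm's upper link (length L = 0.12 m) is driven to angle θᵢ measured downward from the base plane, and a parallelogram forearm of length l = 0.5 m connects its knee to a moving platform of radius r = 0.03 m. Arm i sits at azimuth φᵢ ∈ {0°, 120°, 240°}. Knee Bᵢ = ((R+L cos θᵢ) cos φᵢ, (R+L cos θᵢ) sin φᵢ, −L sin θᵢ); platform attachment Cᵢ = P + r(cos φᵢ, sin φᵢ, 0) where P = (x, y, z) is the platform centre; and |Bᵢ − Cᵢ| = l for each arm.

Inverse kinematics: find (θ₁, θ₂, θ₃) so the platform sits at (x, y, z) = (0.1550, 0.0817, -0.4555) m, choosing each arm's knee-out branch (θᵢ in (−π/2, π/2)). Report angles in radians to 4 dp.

θ₁ = -0.2622, θ₂ = 0.4360, θ₃ = 0.9594

rotate P by −φ1: (0.1550, 0.0817, -0.4555)
  A=-0.0350, B=-0.4555, C=(l²−L²−A²−y'²−z²)/(2L)=0.0842
  γ=atan2(-0.4555,-0.0350)=-1.6475;  ψ=arccos(0.1844)=1.3853;  θ1=γ+ψ≈-0.2622
rotate P by −φ2: (-0.0067, -0.1751, -0.4555)
  A=0.1267, B=-0.4555, C=(l²−L²−A²−y'²−z²)/(2L)=-0.0775
  γ=atan2(-0.4555,0.1267)=-1.2994;  ψ=arccos(-0.1639)=1.7354;  θ2=γ+ψ≈0.4360
φ3=240.0° → target in arm frame (-0.1483, 0.0934)
  e−x'=0.2683;  (l²−L²−(e−x')²−y'²−z²)/2L = -0.2190
  γ=atan2(-0.4555,0.2683)=-1.0386;  ψ=arccos(-0.4143)=1.9980;  θ3=γ+ψ≈0.9594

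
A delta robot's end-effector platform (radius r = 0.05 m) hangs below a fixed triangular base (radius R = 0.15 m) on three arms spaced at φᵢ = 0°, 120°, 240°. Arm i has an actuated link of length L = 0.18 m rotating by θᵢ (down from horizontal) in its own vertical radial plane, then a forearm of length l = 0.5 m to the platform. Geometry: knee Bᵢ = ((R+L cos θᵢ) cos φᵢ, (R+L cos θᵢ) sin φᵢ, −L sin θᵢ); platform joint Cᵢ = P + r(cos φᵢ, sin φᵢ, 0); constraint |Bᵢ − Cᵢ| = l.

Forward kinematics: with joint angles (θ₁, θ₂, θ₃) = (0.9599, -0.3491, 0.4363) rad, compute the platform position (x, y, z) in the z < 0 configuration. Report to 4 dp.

O1 = (0.2032·cos0.0°, 0.2032·sin0.0°, -0.1474) = (0.2032, 0.0000, -0.1474)
φ2=120.0°: virtual centre (-0.1346, 0.2331, 0.0616), radius l
φ3=240.0°: virtual centre (-0.1316, -0.2279, -0.0761), radius l
|O₂|²−|O₁|² = 0.0132;  |O₃|²−|O₁|² = 0.0120
linear system: -0.6756x+0.4662y = 0.0132−0.4180z; -0.6696x+-0.4558y = 0.0120−0.1428z
Cramer: x(z) = -0.0187+0.4146z;  y(z) = 0.0012-0.2959z
into |P−O₁|² = l²: 1.2594z² + 0.1102z + -0.1790 = 0;  Δ = 0.9139;  z = -0.4233 or 0.3358 → z<0 root = -0.4233
x = -0.1942, y = 0.1264

(-0.1942, 0.1264, -0.4233)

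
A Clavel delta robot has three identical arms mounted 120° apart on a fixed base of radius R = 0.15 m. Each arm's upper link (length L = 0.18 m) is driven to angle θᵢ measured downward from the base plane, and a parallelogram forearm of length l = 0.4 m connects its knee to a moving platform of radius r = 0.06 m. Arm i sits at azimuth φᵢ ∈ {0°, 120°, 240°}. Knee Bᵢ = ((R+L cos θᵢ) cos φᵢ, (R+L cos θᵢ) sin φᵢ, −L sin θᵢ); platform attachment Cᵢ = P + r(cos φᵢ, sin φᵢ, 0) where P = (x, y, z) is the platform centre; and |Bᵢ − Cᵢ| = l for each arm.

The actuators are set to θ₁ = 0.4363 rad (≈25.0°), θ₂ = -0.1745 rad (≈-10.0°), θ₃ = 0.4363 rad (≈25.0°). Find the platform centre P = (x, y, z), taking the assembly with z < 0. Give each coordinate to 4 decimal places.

arm 1 at φ=0.0°: ρ1 = 0.2531;  O1 = (0.2531, 0.0000, -0.0761)
O2 = (0.2673·cos120.0°, 0.2673·sin120.0°, 0.0313) = (-0.1336, 0.2315, 0.0313)
O3 = (0.2531·cos240.0°, 0.2531·sin240.0°, -0.0761) = (-0.1266, -0.2192, -0.0761)
|O₂|²−|O₁|² = 0.0025;  |O₃|²−|O₁|² = 0.0000
linear system: -0.7735x+0.4629y = 0.0025−0.2146z; -0.7594x+-0.4384y = 0.0000−0.0000z
det = 0.6907;  x = -0.0016+0.1362z,  y = 0.0028+-0.2360z
into |P−O₁|² = l²: 1.0743z² + 0.0814z + -0.0893 = 0;  Δ = 0.3904;  z = -0.3287 or 0.2529 → z<0 root = -0.3287
x = -0.0464, y = 0.0804

(-0.0464, 0.0804, -0.3287)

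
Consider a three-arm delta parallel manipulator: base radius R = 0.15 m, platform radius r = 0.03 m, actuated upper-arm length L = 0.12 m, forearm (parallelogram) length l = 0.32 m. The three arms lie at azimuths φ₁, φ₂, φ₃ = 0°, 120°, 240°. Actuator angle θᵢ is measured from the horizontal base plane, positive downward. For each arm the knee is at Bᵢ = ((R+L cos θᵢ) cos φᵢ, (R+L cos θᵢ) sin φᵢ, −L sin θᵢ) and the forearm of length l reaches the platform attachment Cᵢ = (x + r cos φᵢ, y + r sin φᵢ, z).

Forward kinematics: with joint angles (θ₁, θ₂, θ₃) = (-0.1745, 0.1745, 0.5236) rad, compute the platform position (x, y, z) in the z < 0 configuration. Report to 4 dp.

(0.0429, 0.0277, -0.2312)

O1 = (0.2382·cos0.0°, 0.2382·sin0.0°, 0.0208) = (0.2382, 0.0000, 0.0208)
arm 2 at φ=120.0°: e+L cos θ2 = 0.2382;  O2 = (-0.1191, 0.2063, -0.0208)
arm 3 at φ=240.0°: e+L cos θ3 = 0.2239;  O3 = (-0.1120, -0.1939, -0.0600)
eliminate P² terms by subtracting sphere 1 from 2 and 3
[-0.7145 0.4125 -0.0833]·P = 0.0000;  [-0.7003 -0.3878 -0.1617]·P = -0.0034
det = 0.5660;  x = 0.0025+-0.1749z,  y = 0.0043+-0.1010z
quadratic in z: (1.0408)z²+(0.0399)z+(-0.0464)=0, √Δ=0.4413 → z ∈ {-0.2312, 0.1928}; z = -0.2312 (taking z<0)
x = 0.0429, y = 0.0277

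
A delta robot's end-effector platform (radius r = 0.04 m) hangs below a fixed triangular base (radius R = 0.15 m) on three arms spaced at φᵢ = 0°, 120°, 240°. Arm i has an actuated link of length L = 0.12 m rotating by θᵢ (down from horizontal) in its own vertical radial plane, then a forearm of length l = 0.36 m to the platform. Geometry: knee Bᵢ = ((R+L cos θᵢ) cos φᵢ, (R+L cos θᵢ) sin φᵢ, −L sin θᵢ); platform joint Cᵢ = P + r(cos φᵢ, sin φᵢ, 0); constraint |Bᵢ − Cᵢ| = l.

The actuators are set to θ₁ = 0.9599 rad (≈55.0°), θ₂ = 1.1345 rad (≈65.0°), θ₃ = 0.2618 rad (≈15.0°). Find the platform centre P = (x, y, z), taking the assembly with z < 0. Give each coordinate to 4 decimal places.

(-0.0332, -0.1040, -0.3700)

φ1=0.0°: virtual centre (0.1788, 0.0000, -0.0983), radius l
arm 2 at φ=120.0°: ρ2 = 0.1607;  S2 = (-0.0804, 0.1392, -0.1088)
S3 = (0.2259·cos240.0°, 0.2259·sin240.0°, -0.0311) = (-0.1130, -0.1956, -0.0311)
subtract pairs → two planes through P
plane₁₂: -0.5184x+0.2784y+-0.0209z = -0.0040
Cramer: x(z) = -0.0036+0.0801z;  y(z) = -0.0211+0.2243z
into |P−S₁|² = l²: 1.0567z² + 0.1579z + -0.0862 = 0;  Δ = 0.3893;  z = -0.3700 or 0.2205 → z<0 root = -0.3700
x = -0.0332, y = -0.1040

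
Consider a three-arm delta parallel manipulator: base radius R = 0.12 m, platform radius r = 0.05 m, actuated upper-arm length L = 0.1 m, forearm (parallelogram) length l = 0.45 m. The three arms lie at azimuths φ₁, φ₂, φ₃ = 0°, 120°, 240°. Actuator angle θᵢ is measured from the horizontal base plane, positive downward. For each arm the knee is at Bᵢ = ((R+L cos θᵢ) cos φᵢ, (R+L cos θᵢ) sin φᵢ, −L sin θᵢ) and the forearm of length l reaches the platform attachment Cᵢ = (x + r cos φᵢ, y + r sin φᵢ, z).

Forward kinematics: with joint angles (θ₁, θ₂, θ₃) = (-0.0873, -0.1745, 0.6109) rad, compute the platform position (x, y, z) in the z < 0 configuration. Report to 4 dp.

(0.0531, 0.1162, -0.4101)

S1 = (0.1696·cos0.0°, 0.1696·sin0.0°, 0.0087) = (0.1696, 0.0000, 0.0087)
φ2=120.0°: virtual centre (-0.0842, 0.1459, 0.0174), radius l
S3 = (0.1519·cos240.0°, 0.1519·sin240.0°, -0.0574) = (-0.0760, -0.1316, -0.0574)
eliminate P² terms by subtracting sphere 1 from 2 and 3
linear system: -0.5077x+0.2918y = -0.0002−0.0173z; -0.4912x+-0.2631y = -0.0025−-0.1322z
det = 0.2769;  x = 0.0028+-0.1228z,  y = 0.0043+-0.2730z
into |P−S₁|² = l²: 1.0896z² + 0.0212z + -0.1746 = 0;  Δ = 0.7613;  z = -0.4101 or 0.3906 → z<0 root = -0.4101
x = 0.0531, y = 0.1162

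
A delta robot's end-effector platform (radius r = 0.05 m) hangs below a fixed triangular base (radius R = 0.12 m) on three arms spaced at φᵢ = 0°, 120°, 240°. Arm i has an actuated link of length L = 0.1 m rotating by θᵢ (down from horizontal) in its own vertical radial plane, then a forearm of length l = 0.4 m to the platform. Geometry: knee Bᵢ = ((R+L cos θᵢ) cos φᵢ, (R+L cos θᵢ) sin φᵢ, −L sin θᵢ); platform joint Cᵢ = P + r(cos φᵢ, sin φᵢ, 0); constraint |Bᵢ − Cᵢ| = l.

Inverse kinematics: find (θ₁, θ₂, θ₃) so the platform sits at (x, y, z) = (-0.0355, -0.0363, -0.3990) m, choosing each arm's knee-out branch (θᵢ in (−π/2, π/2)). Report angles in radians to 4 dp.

φ1=0.0° → target in arm frame (-0.0355, -0.0363)
  A=0.1055, B=-0.3990, C=(l²−L²−A²−y'²−z²)/(2L)=-0.1082
  √(A²+B²)=0.4127;  θ1 = -1.3123+1.8362 ≈ 0.5239
φ2=120.0° → target in arm frame (-0.0137, 0.0489)
  e−x'=0.0837;  (l²−L²−(e−x')²−y'²−z²)/2L = -0.0930
  √(A²+B²)=0.4077;  θ2 = -1.3641+1.8009 ≈ 0.4368
φ3=240.0° → target in arm frame (0.0492, -0.0126)
  e−x'=0.0208;  (l²−L²−(e−x')²−y'²−z²)/2L = -0.0490
  γ=atan2(-0.3990,0.0208)=-1.5187;  ψ=arccos(-0.1226)=1.6937;  θ3=γ+ψ≈0.1750

θ₁ = 0.5239, θ₂ = 0.4368, θ₃ = 0.1750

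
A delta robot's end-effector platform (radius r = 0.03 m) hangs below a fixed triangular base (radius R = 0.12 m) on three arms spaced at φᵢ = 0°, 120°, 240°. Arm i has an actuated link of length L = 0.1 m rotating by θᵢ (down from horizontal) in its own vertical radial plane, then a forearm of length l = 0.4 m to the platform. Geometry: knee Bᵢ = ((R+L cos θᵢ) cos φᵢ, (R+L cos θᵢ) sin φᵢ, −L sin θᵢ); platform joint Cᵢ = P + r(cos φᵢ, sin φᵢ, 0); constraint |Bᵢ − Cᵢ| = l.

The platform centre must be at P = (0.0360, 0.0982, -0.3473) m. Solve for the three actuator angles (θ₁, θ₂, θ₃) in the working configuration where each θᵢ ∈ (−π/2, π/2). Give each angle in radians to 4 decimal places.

θ₁ = -0.0874, θ₂ = -0.2618, θ₃ = 0.6107

arm 1 (φ=0.0°): x'=0.0360, y'=0.0982
  A=0.0540, B=-0.3473, C=(l²−L²−A²−y'²−z²)/(2L)=0.0841
  θ1 = atan2(B,A) + arccos(C/0.3515) = -0.0874
φ2=120.0° → target in arm frame (0.0670, -0.0803)
  A cos θ + B sin θ = C:  0.0230·cos θ + -0.3473·sin θ = 0.1121
  θ2 = atan2(B,A) + arccos(C/0.3481) = -0.2618
rotate P by −φ3: (-0.1030, -0.0179, -0.3473)
  A=0.1930, B=-0.3473, C=(l²−L²−A²−y'²−z²)/(2L)=-0.0410
  γ=atan2(-0.3473,0.1930)=-1.0635;  ψ=arccos(-0.1032)=1.6742;  θ3=γ+ψ≈0.6107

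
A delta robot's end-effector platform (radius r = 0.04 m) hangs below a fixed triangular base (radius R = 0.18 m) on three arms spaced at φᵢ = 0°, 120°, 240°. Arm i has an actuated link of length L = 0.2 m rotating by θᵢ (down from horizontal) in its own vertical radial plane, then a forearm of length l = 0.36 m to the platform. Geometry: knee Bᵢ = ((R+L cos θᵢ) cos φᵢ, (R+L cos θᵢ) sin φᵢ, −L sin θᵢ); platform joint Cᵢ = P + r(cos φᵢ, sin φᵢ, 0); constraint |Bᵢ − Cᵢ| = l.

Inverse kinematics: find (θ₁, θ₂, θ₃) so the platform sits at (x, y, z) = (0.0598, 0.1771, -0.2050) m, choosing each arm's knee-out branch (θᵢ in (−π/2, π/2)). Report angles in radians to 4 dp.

rotate P by −φ1: (0.0598, 0.1771, -0.2050)
  A=0.0802, B=-0.2050, C=(l²−L²−A²−y'²−z²)/(2L)=0.0244
  √(A²+B²)=0.2201;  θ1 = -1.1979+1.4595 ≈ 0.2616
φ2=120.0° → target in arm frame (0.1235, -0.1403)
  A=0.0165, B=-0.2050, C=(l²−L²−A²−y'²−z²)/(2L)=0.0690
  θ2 = atan2(B,A) + arccos(C/0.2057) = -0.2618
φ3=240.0° → target in arm frame (-0.1833, -0.0368)
  A cos θ + B sin θ = C:  0.3233·cos θ + -0.2050·sin θ = -0.1457
  √(A²+B²)=0.3828;  θ3 = -0.5651+1.9613 ≈ 1.3961

θ₁ = 0.2616, θ₂ = -0.2618, θ₃ = 1.3961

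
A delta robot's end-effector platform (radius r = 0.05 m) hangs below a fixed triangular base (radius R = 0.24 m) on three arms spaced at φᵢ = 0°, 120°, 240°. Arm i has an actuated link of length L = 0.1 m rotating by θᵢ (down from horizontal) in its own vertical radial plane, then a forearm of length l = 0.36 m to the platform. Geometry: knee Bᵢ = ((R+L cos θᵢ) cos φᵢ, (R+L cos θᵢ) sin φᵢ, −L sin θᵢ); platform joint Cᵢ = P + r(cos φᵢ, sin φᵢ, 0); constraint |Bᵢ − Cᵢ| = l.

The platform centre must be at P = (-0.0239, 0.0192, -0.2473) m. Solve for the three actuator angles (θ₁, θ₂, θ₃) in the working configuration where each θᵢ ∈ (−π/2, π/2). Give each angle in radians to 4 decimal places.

arm 1 (φ=0.0°): x'=-0.0239, y'=0.0192
  A=0.2139, B=-0.2473, C=(l²−L²−A²−y'²−z²)/(2L)=0.0616
  √(A²+B²)=0.3270;  θ1 = -0.8577+1.3813 ≈ 0.5236
rotate P by −φ2: (0.0286, 0.0111, -0.2473)
  A=0.1614, B=-0.2473, C=(l²−L²−A²−y'²−z²)/(2L)=0.1613
  √(A²+B²)=0.2953;  θ2 = -0.9925+0.9929 ≈ 0.0004
rotate P by −φ3: (-0.0047, -0.0303, -0.2473)
  e−x'=0.1947;  (l²−L²−(e−x')²−y'²−z²)/2L = 0.0981
  θ3 = atan2(B,A) + arccos(C/0.3147) = 0.3498

θ₁ = 0.5236, θ₂ = 0.0004, θ₃ = 0.3498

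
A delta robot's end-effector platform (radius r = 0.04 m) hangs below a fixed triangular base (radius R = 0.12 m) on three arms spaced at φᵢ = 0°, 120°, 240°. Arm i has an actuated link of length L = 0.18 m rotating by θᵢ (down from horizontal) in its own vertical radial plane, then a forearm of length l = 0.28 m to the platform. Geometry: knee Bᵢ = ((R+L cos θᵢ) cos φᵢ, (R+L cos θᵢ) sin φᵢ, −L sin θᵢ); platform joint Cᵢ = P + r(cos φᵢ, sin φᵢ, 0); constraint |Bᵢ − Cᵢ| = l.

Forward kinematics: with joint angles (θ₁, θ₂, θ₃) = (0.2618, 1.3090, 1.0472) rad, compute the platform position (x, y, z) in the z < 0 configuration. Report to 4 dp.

S1 = (0.2539·cos0.0°, 0.2539·sin0.0°, -0.0466) = (0.2539, 0.0000, -0.0466)
arm 2 at φ=120.0°: (R−r)+L cos θ2 = 0.1266;  S2 = (-0.0633, 0.1096, -0.1739)
S3 = (0.1700·cos240.0°, 0.1700·sin240.0°, -0.1559) = (-0.0850, -0.1472, -0.1559)
eliminate P² terms by subtracting sphere 1 from 2 and 3
plane₁₂: -0.6343x+0.2193y+-0.2546z = -0.0204
det = 0.3354;  x = 0.0267+-0.3664z,  y = -0.0158+0.1010z
sphere 1 gives Az²+Bz+C=0 with A=1.1444, B=0.2565, C=-0.0244;  B²−4AC=0.1773;  roots -0.2960, 0.0719;  negative root z = -0.2960
x = 0.1351, y = -0.0457

(0.1351, -0.0457, -0.2960)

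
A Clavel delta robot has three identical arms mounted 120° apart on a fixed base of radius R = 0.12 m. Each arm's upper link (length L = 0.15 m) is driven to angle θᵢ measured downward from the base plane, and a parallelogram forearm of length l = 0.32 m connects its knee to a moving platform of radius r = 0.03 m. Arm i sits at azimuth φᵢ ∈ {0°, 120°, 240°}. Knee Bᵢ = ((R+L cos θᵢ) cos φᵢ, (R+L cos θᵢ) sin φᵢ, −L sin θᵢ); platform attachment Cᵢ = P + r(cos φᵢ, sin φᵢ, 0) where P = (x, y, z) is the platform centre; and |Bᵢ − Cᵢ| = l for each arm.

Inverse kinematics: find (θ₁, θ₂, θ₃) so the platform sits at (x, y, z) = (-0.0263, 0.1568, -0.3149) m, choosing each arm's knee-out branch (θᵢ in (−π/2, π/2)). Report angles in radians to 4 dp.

θ₁ = 0.9599, θ₂ = 0.0871, θ₃ = 1.3087

arm 1 (φ=0.0°): x'=-0.0263, y'=0.1568
  A=0.1163, B=-0.3149, C=(l²−L²−A²−y'²−z²)/(2L)=-0.1912
  θ1 = atan2(B,A) + arccos(C/0.3357) = 0.9599
arm 2 (φ=120.0°): x'=0.1489, y'=-0.0556
  A=-0.0589, B=-0.3149, C=(l²−L²−A²−y'²−z²)/(2L)=-0.0861
  √(A²+B²)=0.3204;  θ2 = -1.7558+1.8429 ≈ 0.0871
arm 3 (φ=240.0°): x'=-0.1226, y'=-0.1012
  A cos θ + B sin θ = C:  0.2126·cos θ + -0.3149·sin θ = -0.2491
  γ=atan2(-0.3149,0.2126)=-0.9769;  ψ=arccos(-0.6554)=2.2856;  θ3=γ+ψ≈1.3087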